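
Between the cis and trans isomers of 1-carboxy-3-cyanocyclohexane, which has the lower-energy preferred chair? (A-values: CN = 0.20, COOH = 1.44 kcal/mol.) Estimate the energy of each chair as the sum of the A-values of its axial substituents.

At 1,3 positions (parity same): cis → (e,e or a,a); trans → (a,e or e,a).
Best chair for cis: E = 0.00 kcal/mol; best chair for trans: E = 0.20 kcal/mol.
The cis isomer is lower by 0.20 kcal/mol.

cis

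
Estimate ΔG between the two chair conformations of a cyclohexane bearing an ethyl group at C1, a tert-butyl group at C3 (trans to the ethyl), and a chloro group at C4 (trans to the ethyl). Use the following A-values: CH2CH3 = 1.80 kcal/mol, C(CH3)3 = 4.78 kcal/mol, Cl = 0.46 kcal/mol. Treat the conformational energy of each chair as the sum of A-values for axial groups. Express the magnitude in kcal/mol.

2.52 kcal/mol

Chair I (ethyl axial, tert-butyl equatorial, chloro axial): E = 2.26 kcal/mol.
Chair II (ethyl equatorial, tert-butyl axial, chloro equatorial): E = 4.78 kcal/mol.
ΔE = 4.78 − 2.26 = 2.52 kcal/mol; chair I is more stable.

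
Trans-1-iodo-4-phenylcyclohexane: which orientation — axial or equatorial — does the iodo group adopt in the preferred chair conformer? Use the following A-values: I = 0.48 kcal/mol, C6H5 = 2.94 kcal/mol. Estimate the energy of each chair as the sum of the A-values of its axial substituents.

equatorial

C1 and C4 have opposite parity, so for the trans isomer the two substituents are e,e in one chair and a,a in the other.
Chair I (iodo axial, phenyl axial): E = 3.42 kcal/mol.
Chair II (iodo equatorial, phenyl equatorial): E = 0.00 kcal/mol.
Chair II is the more stable (lower-energy) conformer, and in that chair the iodo group is equatorial.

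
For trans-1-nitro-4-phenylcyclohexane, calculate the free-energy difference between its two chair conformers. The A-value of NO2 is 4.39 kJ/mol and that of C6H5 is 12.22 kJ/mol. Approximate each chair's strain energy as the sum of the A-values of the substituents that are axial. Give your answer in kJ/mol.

C1 and C4 have opposite parity, so for the trans isomer the two substituents are e,e in one chair and a,a in the other.
Chair I (nitro axial, phenyl axial): E = 16.61 kJ/mol.
Chair II (nitro equatorial, phenyl equatorial): E = 0.00 kJ/mol.
ΔE = 16.61 − 0.00 = 16.61 kJ/mol; chair II is more stable.

16.61 kJ/mol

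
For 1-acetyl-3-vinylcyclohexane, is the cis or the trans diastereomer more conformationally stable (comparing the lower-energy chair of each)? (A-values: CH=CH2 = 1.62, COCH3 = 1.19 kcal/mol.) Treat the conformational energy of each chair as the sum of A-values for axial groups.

At 1,3 positions (parity same): cis → (e,e or a,a); trans → (a,e or e,a).
Best chair for cis: E = 0.00 kcal/mol; best chair for trans: E = 1.19 kcal/mol.
The cis isomer is lower by 1.19 kcal/mol.

cis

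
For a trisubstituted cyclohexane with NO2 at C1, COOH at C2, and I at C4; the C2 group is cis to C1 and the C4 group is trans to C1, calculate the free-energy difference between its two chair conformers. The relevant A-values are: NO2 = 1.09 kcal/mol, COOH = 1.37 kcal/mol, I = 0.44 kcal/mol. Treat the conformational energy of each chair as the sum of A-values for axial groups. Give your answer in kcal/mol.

Chair I (nitro axial, carboxyl equatorial, iodo axial): E = 1.53 kcal/mol.
Chair II (nitro equatorial, carboxyl axial, iodo equatorial): E = 1.37 kcal/mol.
ΔE = 1.53 − 1.37 = 0.16 kcal/mol; chair II is more stable.

0.16 kcal/mol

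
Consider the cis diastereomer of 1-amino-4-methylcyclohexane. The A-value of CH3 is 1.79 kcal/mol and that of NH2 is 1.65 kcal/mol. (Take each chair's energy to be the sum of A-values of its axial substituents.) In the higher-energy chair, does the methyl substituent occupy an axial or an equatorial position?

C1 and C4 have opposite parity, so for the cis isomer the two substituents are one axial and one equatorial in each chair.
Chair I (methyl axial, amino equatorial): E = 1.79 kcal/mol.
Chair II (methyl equatorial, amino axial): E = 1.65 kcal/mol.
Chair I is the less stable (higher-energy) conformer, and in that chair the methyl group is axial.

axial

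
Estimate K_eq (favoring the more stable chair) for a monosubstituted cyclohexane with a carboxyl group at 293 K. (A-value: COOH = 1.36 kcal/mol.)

K ≈ 10.3

One chair has the carboxyl group axial (E = 1.36 kcal/mol) and the other has it equatorial (E = 0).
ΔG = 1.36 kcal/mol between the two chairs.
K = exp(ΔG/RT) with R = 1.987×10⁻³ kcal mol⁻¹ K⁻¹ and T = 293 K gives K ≈ 10.3.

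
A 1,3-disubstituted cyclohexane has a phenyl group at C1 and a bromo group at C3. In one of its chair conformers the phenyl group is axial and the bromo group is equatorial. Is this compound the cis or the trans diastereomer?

trans

C1 and C3 have the same parity, so their axial bonds point in the same direction.
With same-parity carbons, two substituents on the same face are both axial or both equatorial; opposite faces give one of each.
Here the groups are axial/equatorial → opposite face → trans.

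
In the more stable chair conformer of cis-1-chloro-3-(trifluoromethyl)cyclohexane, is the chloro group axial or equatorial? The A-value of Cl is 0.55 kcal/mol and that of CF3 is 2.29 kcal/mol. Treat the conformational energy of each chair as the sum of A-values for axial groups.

C1 and C3 have the same parity, so for the cis isomer the two substituents are e,e in one chair and a,a in the other.
Chair I (chloro axial, trifluoromethyl axial): E = 2.84 kcal/mol.
Chair II (chloro equatorial, trifluoromethyl equatorial): E = 0.00 kcal/mol.
Chair II is the more stable (lower-energy) conformer, and in that chair the chloro group is equatorial.

equatorial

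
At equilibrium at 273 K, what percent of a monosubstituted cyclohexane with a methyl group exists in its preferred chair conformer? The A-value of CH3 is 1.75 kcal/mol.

96.2%

One chair has the methyl group axial (E = 1.75 kcal/mol) and the other has it equatorial (E = 0).
ΔG = 1.75 kcal/mol between the two chairs.
K = exp(ΔG/RT) with R = 1.987×10⁻³ kcal mol⁻¹ K⁻¹ and T = 273 K gives K ≈ 25.2.
Fraction in the lower-energy chair = K/(K+1) = 96.2%.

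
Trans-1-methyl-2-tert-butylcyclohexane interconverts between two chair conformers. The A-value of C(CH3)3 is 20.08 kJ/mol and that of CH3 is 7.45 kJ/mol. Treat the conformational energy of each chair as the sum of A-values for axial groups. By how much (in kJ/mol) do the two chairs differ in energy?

C1 and C2 have opposite parity, so for the trans isomer the two substituents are e,e in one chair and a,a in the other.
Chair I (tert-butyl axial, methyl axial): E = 27.53 kJ/mol.
Chair II (tert-butyl equatorial, methyl equatorial): E = 0.00 kJ/mol.
ΔE = 27.53 − 0.00 = 27.53 kJ/mol; chair II is more stable.

27.53 kJ/mol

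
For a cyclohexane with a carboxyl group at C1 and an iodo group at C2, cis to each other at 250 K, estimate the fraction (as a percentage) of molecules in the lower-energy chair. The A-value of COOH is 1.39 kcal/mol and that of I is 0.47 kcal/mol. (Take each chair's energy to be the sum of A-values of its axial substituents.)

C1 and C2 have opposite parity, so for the cis isomer the two substituents are one axial and one equatorial in each chair.
Chair I (carboxyl axial, iodo equatorial): E = 1.39 kcal/mol; chair II (carboxyl equatorial, iodo axial): E = 0.47 kcal/mol.
ΔG = 0.92 kcal/mol between the two chairs.
K = exp(ΔG/RT) with R = 1.987×10⁻³ kcal mol⁻¹ K⁻¹ and T = 250 K gives K ≈ 6.37.
Fraction in the lower-energy chair = K/(K+1) = 86.4%.

86.4%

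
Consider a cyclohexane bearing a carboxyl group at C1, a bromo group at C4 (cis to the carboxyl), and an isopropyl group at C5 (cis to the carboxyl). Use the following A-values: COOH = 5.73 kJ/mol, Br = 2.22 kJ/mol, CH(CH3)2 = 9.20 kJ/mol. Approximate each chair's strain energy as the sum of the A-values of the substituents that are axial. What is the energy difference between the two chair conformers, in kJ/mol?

12.71 kJ/mol

Chair I (carboxyl axial, bromo equatorial, isopropyl axial): E = 14.93 kJ/mol.
Chair II (carboxyl equatorial, bromo axial, isopropyl equatorial): E = 2.22 kJ/mol.
ΔE = 14.93 − 2.22 = 12.71 kJ/mol; chair II is more stable.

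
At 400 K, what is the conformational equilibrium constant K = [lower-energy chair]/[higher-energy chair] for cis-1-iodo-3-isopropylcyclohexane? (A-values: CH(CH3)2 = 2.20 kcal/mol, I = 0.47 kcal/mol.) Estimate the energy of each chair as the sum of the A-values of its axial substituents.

C1 and C3 have the same parity, so for the cis isomer the two substituents are e,e in one chair and a,a in the other.
Chair I (isopropyl axial, iodo axial): E = 2.67 kcal/mol; chair II (isopropyl equatorial, iodo equatorial): E = 0.00 kcal/mol.
ΔG = 2.67 kcal/mol between the two chairs.
K = exp(ΔG/RT) with R = 1.987×10⁻³ kcal mol⁻¹ K⁻¹ and T = 400 K gives K ≈ 28.8.

K ≈ 28.8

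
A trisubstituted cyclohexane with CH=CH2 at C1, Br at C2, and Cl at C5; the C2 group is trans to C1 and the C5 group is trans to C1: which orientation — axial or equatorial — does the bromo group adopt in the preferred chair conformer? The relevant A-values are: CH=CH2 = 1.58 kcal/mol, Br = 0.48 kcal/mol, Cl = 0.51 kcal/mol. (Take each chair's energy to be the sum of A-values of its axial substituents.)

equatorial

Chair I (vinyl axial, bromo axial, chloro equatorial): E = 2.06 kcal/mol.
Chair II (vinyl equatorial, bromo equatorial, chloro axial): E = 0.51 kcal/mol.
Chair II is the more stable (lower-energy) conformer, and in that chair the bromo group is equatorial.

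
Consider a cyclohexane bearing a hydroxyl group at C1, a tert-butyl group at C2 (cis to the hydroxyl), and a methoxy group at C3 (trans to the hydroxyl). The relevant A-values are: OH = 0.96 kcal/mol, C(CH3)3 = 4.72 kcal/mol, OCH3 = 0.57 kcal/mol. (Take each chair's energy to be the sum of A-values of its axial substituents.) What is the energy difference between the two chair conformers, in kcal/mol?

4.33 kcal/mol

Chair I (hydroxyl axial, tert-butyl equatorial, methoxy equatorial): E = 0.96 kcal/mol.
Chair II (hydroxyl equatorial, tert-butyl axial, methoxy axial): E = 5.29 kcal/mol.
ΔE = 5.29 − 0.96 = 4.33 kcal/mol; chair I is more stable.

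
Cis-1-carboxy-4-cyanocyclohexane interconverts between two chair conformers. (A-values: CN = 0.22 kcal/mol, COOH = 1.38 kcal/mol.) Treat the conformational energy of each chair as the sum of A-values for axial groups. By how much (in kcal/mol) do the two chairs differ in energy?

1.16 kcal/mol

C1 and C4 have opposite parity, so for the cis isomer the two substituents are one axial and one equatorial in each chair.
Chair I (cyano axial, carboxyl equatorial): E = 0.22 kcal/mol.
Chair II (cyano equatorial, carboxyl axial): E = 1.38 kcal/mol.
ΔE = 1.38 − 0.22 = 1.16 kcal/mol; chair I is more stable.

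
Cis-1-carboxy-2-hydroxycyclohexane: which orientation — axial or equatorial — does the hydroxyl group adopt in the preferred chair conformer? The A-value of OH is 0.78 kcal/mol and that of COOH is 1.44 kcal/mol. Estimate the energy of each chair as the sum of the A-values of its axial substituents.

axial

C1 and C2 have opposite parity, so for the cis isomer the two substituents are one axial and one equatorial in each chair.
Chair I (hydroxyl axial, carboxyl equatorial): E = 0.78 kcal/mol.
Chair II (hydroxyl equatorial, carboxyl axial): E = 1.44 kcal/mol.
Chair I is the more stable (lower-energy) conformer, and in that chair the hydroxyl group is axial.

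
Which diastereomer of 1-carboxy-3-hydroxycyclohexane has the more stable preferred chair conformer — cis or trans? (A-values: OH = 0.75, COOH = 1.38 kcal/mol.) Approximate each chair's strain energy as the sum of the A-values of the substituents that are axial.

cis

At 1,3 positions (parity same): cis → (e,e or a,a); trans → (a,e or e,a).
Best chair for cis: E = 0.00 kcal/mol; best chair for trans: E = 0.75 kcal/mol.
The cis isomer is lower by 0.75 kcal/mol.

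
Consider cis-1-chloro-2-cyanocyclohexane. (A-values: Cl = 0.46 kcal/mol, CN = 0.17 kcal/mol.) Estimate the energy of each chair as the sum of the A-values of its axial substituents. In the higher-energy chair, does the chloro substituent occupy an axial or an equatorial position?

C1 and C2 have opposite parity, so for the cis isomer the two substituents are one axial and one equatorial in each chair.
Chair I (chloro axial, cyano equatorial): E = 0.46 kcal/mol.
Chair II (chloro equatorial, cyano axial): E = 0.17 kcal/mol.
Chair I is the less stable (higher-energy) conformer, and in that chair the chloro group is axial.

axial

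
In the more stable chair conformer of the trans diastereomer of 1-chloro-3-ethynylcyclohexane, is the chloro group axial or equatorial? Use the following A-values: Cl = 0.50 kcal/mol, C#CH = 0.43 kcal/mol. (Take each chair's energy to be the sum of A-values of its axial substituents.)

C1 and C3 have the same parity, so for the trans isomer the two substituents are one axial and one equatorial in each chair.
Chair I (chloro axial, ethynyl equatorial): E = 0.50 kcal/mol.
Chair II (chloro equatorial, ethynyl axial): E = 0.43 kcal/mol.
Chair II is the more stable (lower-energy) conformer, and in that chair the chloro group is equatorial.

equatorial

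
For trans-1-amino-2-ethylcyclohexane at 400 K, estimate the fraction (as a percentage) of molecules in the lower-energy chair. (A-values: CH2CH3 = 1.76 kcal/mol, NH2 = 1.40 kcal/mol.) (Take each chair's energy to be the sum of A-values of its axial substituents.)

C1 and C2 have opposite parity, so for the trans isomer the two substituents are e,e in one chair and a,a in the other.
Chair I (ethyl axial, amino axial): E = 3.16 kcal/mol; chair II (ethyl equatorial, amino equatorial): E = 0.00 kcal/mol.
ΔG = 3.16 kcal/mol between the two chairs.
K = exp(ΔG/RT) with R = 1.987×10⁻³ kcal mol⁻¹ K⁻¹ and T = 400 K gives K ≈ 53.3.
Fraction in the lower-energy chair = K/(K+1) = 98.2%.

98.2%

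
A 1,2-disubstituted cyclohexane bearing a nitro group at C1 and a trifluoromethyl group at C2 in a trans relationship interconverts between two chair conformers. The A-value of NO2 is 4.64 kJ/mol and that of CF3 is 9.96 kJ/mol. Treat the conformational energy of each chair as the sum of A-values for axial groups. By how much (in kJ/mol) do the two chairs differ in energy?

C1 and C2 have opposite parity, so for the trans isomer the two substituents are e,e in one chair and a,a in the other.
Chair I (nitro axial, trifluoromethyl axial): E = 14.60 kJ/mol.
Chair II (nitro equatorial, trifluoromethyl equatorial): E = 0.00 kJ/mol.
ΔE = 14.60 − 0.00 = 14.60 kJ/mol; chair II is more stable.

14.60 kJ/mol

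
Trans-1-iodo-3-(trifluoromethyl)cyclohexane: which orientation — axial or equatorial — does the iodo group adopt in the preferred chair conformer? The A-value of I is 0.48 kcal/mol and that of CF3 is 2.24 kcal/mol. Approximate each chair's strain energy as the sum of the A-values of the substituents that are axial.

axial

C1 and C3 have the same parity, so for the trans isomer the two substituents are one axial and one equatorial in each chair.
Chair I (iodo axial, trifluoromethyl equatorial): E = 0.48 kcal/mol.
Chair II (iodo equatorial, trifluoromethyl axial): E = 2.24 kcal/mol.
Chair I is the more stable (lower-energy) conformer, and in that chair the iodo group is axial.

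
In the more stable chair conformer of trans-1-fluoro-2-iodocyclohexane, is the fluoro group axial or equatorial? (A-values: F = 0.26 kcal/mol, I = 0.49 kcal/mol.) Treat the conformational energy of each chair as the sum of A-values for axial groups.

equatorial

C1 and C2 have opposite parity, so for the trans isomer the two substituents are e,e in one chair and a,a in the other.
Chair I (fluoro axial, iodo axial): E = 0.75 kcal/mol.
Chair II (fluoro equatorial, iodo equatorial): E = 0.00 kcal/mol.
Chair II is the more stable (lower-energy) conformer, and in that chair the fluoro group is equatorial.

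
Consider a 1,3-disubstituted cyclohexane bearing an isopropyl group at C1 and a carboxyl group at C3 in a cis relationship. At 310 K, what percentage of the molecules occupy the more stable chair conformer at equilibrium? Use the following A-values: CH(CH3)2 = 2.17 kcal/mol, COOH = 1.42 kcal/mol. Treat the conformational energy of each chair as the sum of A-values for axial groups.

C1 and C3 have the same parity, so for the cis isomer the two substituents are e,e in one chair and a,a in the other.
Chair I (isopropyl axial, carboxyl axial): E = 3.59 kcal/mol; chair II (isopropyl equatorial, carboxyl equatorial): E = 0.00 kcal/mol.
ΔG = 3.59 kcal/mol between the two chairs.
K = exp(ΔG/RT) with R = 1.987×10⁻³ kcal mol⁻¹ K⁻¹ and T = 310 K gives K ≈ 340.
Fraction in the lower-energy chair = K/(K+1) = 99.7%.

99.7%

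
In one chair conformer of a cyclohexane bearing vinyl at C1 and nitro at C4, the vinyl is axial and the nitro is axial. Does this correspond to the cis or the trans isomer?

trans

C1 and C4 have opposite parity, so their axial bonds point in opposite directions.
With opposite-parity carbons, two substituents on the same face are one axial and one equatorial; opposite faces give both axial or both equatorial.
Here the groups are axial/axial → opposite face → trans.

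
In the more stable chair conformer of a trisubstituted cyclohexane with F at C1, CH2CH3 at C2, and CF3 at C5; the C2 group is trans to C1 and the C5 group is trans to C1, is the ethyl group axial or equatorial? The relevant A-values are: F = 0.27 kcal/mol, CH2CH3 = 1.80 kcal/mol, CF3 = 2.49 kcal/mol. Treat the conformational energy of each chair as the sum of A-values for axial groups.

axial

Chair I (fluoro axial, ethyl axial, trifluoromethyl equatorial): E = 2.07 kcal/mol.
Chair II (fluoro equatorial, ethyl equatorial, trifluoromethyl axial): E = 2.49 kcal/mol.
Chair I is the more stable (lower-energy) conformer, and in that chair the ethyl group is axial.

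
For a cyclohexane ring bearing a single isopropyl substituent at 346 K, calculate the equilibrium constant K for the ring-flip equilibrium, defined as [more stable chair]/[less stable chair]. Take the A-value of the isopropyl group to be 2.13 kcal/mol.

K ≈ 22.2

One chair has the isopropyl group axial (E = 2.13 kcal/mol) and the other has it equatorial (E = 0).
ΔG = 2.13 kcal/mol between the two chairs.
K = exp(ΔG/RT) with R = 1.987×10⁻³ kcal mol⁻¹ K⁻¹ and T = 346 K gives K ≈ 22.2.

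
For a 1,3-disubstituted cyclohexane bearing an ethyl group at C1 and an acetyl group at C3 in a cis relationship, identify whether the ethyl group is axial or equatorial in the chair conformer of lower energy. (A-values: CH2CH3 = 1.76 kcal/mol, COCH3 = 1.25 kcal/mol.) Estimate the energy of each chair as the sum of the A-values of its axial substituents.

C1 and C3 have the same parity, so for the cis isomer the two substituents are e,e in one chair and a,a in the other.
Chair I (ethyl axial, acetyl axial): E = 3.01 kcal/mol.
Chair II (ethyl equatorial, acetyl equatorial): E = 0.00 kcal/mol.
Chair II is the more stable (lower-energy) conformer, and in that chair the ethyl group is equatorial.

equatorial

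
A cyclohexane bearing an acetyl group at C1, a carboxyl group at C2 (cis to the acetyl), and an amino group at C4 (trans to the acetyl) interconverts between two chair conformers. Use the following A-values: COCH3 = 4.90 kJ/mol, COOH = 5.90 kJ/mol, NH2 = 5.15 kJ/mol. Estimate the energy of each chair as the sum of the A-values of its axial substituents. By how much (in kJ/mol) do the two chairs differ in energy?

Chair I (acetyl axial, carboxyl equatorial, amino axial): E = 10.05 kJ/mol.
Chair II (acetyl equatorial, carboxyl axial, amino equatorial): E = 5.90 kJ/mol.
ΔE = 10.05 − 5.90 = 4.15 kJ/mol; chair II is more stable.

4.15 kJ/mol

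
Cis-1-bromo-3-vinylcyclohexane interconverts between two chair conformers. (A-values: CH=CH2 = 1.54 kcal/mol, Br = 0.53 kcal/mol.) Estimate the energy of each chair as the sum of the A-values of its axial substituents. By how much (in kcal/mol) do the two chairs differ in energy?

2.07 kcal/mol

C1 and C3 have the same parity, so for the cis isomer the two substituents are e,e in one chair and a,a in the other.
Chair I (vinyl axial, bromo axial): E = 2.07 kcal/mol.
Chair II (vinyl equatorial, bromo equatorial): E = 0.00 kcal/mol.
ΔE = 2.07 − 0.00 = 2.07 kcal/mol; chair II is more stable.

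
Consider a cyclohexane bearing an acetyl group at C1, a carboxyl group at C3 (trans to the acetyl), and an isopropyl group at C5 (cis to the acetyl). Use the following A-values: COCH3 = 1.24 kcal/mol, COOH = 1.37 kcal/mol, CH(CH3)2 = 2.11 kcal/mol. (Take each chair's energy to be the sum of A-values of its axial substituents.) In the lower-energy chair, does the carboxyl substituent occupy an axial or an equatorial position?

axial

Chair I (acetyl axial, carboxyl equatorial, isopropyl axial): E = 3.35 kcal/mol.
Chair II (acetyl equatorial, carboxyl axial, isopropyl equatorial): E = 1.37 kcal/mol.
Chair II is the more stable (lower-energy) conformer, and in that chair the carboxyl group is axial.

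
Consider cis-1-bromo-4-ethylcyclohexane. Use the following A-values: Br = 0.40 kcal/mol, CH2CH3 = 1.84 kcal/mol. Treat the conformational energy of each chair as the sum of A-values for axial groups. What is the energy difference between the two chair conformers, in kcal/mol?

1.44 kcal/mol

C1 and C4 have opposite parity, so for the cis isomer the two substituents are one axial and one equatorial in each chair.
Chair I (bromo axial, ethyl equatorial): E = 0.40 kcal/mol.
Chair II (bromo equatorial, ethyl axial): E = 1.84 kcal/mol.
ΔE = 1.84 − 0.40 = 1.44 kcal/mol; chair I is more stable.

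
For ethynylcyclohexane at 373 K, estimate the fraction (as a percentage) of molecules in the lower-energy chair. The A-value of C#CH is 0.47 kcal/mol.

One chair has the ethynyl group axial (E = 0.47 kcal/mol) and the other has it equatorial (E = 0).
ΔG = 0.47 kcal/mol between the two chairs.
K = exp(ΔG/RT) with R = 1.987×10⁻³ kcal mol⁻¹ K⁻¹ and T = 373 K gives K ≈ 1.89.
Fraction in the lower-energy chair = K/(K+1) = 65.3%.

65.3%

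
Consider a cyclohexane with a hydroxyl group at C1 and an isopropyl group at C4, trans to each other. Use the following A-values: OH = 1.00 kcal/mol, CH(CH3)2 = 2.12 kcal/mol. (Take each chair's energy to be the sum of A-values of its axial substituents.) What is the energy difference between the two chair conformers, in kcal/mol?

3.12 kcal/mol

C1 and C4 have opposite parity, so for the trans isomer the two substituents are e,e in one chair and a,a in the other.
Chair I (hydroxyl axial, isopropyl axial): E = 3.12 kcal/mol.
Chair II (hydroxyl equatorial, isopropyl equatorial): E = 0.00 kcal/mol.
ΔE = 3.12 − 0.00 = 3.12 kcal/mol; chair II is more stable.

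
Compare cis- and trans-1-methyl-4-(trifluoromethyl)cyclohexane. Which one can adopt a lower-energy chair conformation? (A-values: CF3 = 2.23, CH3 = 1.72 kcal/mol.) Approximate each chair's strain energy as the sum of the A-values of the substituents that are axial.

trans

At 1,4 positions (parity opposite): cis → (a,e or e,a); trans → (e,e or a,a).
Best chair for cis: E = 1.72 kcal/mol; best chair for trans: E = 0.00 kcal/mol.
The trans isomer is lower by 1.72 kcal/mol.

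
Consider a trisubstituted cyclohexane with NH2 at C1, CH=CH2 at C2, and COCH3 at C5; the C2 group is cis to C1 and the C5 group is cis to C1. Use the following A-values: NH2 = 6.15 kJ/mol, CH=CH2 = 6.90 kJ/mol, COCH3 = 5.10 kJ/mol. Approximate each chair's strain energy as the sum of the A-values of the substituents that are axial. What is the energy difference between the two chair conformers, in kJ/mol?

Chair I (amino axial, vinyl equatorial, acetyl axial): E = 11.25 kJ/mol.
Chair II (amino equatorial, vinyl axial, acetyl equatorial): E = 6.90 kJ/mol.
ΔE = 11.25 − 6.90 = 4.35 kJ/mol; chair II is more stable.

4.35 kJ/mol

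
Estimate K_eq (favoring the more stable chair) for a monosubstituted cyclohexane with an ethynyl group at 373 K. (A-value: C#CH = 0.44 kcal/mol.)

One chair has the ethynyl group axial (E = 0.44 kcal/mol) and the other has it equatorial (E = 0).
ΔG = 0.44 kcal/mol between the two chairs.
K = exp(ΔG/RT) with R = 1.987×10⁻³ kcal mol⁻¹ K⁻¹ and T = 373 K gives K ≈ 1.81.

K ≈ 1.81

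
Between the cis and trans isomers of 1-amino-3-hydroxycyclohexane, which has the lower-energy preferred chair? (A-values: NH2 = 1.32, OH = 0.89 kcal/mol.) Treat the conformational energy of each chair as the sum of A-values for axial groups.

At 1,3 positions (parity same): cis → (e,e or a,a); trans → (a,e or e,a).
Best chair for cis: E = 0.00 kcal/mol; best chair for trans: E = 0.89 kcal/mol.
The cis isomer is lower by 0.89 kcal/mol.

cis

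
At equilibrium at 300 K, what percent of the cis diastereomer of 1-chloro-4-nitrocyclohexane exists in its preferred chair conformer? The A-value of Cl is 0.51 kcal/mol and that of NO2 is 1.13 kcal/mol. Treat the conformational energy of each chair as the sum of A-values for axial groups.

C1 and C4 have opposite parity, so for the cis isomer the two substituents are one axial and one equatorial in each chair.
Chair I (chloro axial, nitro equatorial): E = 0.51 kcal/mol; chair II (chloro equatorial, nitro axial): E = 1.13 kcal/mol.
ΔG = 0.62 kcal/mol between the two chairs.
K = exp(ΔG/RT) with R = 1.987×10⁻³ kcal mol⁻¹ K⁻¹ and T = 300 K gives K ≈ 2.83.
Fraction in the lower-energy chair = K/(K+1) = 73.9%.

73.9%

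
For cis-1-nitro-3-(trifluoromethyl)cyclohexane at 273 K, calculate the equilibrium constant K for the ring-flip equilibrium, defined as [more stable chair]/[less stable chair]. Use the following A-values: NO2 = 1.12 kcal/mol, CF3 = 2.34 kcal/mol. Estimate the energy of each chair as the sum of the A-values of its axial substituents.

K ≈ 589

C1 and C3 have the same parity, so for the cis isomer the two substituents are e,e in one chair and a,a in the other.
Chair I (nitro axial, trifluoromethyl axial): E = 3.46 kcal/mol; chair II (nitro equatorial, trifluoromethyl equatorial): E = 0.00 kcal/mol.
ΔG = 3.46 kcal/mol between the two chairs.
K = exp(ΔG/RT) with R = 1.987×10⁻³ kcal mol⁻¹ K⁻¹ and T = 273 K gives K ≈ 589.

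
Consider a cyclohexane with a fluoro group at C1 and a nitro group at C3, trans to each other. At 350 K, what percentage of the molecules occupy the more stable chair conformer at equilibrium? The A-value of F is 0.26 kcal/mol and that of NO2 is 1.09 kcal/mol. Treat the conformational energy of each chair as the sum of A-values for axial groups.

C1 and C3 have the same parity, so for the trans isomer the two substituents are one axial and one equatorial in each chair.
Chair I (fluoro axial, nitro equatorial): E = 0.26 kcal/mol; chair II (fluoro equatorial, nitro axial): E = 1.09 kcal/mol.
ΔG = 0.83 kcal/mol between the two chairs.
K = exp(ΔG/RT) with R = 1.987×10⁻³ kcal mol⁻¹ K⁻¹ and T = 350 K gives K ≈ 3.3.
Fraction in the lower-energy chair = K/(K+1) = 76.7%.

76.7%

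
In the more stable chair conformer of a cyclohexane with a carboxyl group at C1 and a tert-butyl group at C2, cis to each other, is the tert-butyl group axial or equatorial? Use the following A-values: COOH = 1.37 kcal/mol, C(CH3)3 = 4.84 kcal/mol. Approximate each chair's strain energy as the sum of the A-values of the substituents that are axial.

equatorial

C1 and C2 have opposite parity, so for the cis isomer the two substituents are one axial and one equatorial in each chair.
Chair I (carboxyl axial, tert-butyl equatorial): E = 1.37 kcal/mol.
Chair II (carboxyl equatorial, tert-butyl axial): E = 4.84 kcal/mol.
Chair I is the more stable (lower-energy) conformer, and in that chair the tert-butyl group is equatorial.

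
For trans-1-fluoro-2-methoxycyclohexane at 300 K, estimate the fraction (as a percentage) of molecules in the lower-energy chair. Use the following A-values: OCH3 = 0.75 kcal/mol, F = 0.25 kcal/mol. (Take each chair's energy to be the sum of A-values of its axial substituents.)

84.3%

C1 and C2 have opposite parity, so for the trans isomer the two substituents are e,e in one chair and a,a in the other.
Chair I (methoxy axial, fluoro axial): E = 1.00 kcal/mol; chair II (methoxy equatorial, fluoro equatorial): E = 0.00 kcal/mol.
ΔG = 1.00 kcal/mol between the two chairs.
K = exp(ΔG/RT) with R = 1.987×10⁻³ kcal mol⁻¹ K⁻¹ and T = 300 K gives K ≈ 5.35.
Fraction in the lower-energy chair = K/(K+1) = 84.3%.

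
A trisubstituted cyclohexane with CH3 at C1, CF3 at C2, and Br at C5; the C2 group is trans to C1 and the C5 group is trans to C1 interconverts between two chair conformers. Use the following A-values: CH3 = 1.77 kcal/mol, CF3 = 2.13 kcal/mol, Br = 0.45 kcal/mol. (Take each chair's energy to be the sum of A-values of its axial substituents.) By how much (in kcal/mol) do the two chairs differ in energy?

Chair I (methyl axial, trifluoromethyl axial, bromo equatorial): E = 3.90 kcal/mol.
Chair II (methyl equatorial, trifluoromethyl equatorial, bromo axial): E = 0.45 kcal/mol.
ΔE = 3.90 − 0.45 = 3.45 kcal/mol; chair II is more stable.

3.45 kcal/mol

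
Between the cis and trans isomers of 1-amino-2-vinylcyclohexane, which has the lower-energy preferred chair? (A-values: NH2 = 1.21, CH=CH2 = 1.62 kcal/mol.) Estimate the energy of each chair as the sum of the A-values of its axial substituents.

trans

At 1,2 positions (parity opposite): cis → (a,e or e,a); trans → (e,e or a,a).
Best chair for cis: E = 1.21 kcal/mol; best chair for trans: E = 0.00 kcal/mol.
The trans isomer is lower by 1.21 kcal/mol.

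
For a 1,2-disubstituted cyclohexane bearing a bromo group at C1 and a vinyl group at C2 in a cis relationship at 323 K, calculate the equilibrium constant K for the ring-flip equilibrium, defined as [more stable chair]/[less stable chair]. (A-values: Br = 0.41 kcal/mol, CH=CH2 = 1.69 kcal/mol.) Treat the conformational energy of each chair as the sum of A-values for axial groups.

C1 and C2 have opposite parity, so for the cis isomer the two substituents are one axial and one equatorial in each chair.
Chair I (bromo axial, vinyl equatorial): E = 0.41 kcal/mol; chair II (bromo equatorial, vinyl axial): E = 1.69 kcal/mol.
ΔG = 1.28 kcal/mol between the two chairs.
K = exp(ΔG/RT) with R = 1.987×10⁻³ kcal mol⁻¹ K⁻¹ and T = 323 K gives K ≈ 7.35.

K ≈ 7.35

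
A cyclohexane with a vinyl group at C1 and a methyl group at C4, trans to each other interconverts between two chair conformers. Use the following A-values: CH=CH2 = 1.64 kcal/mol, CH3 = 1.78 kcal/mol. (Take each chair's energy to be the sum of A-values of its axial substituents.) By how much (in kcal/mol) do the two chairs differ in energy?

C1 and C4 have opposite parity, so for the trans isomer the two substituents are e,e in one chair and a,a in the other.
Chair I (vinyl axial, methyl axial): E = 3.42 kcal/mol.
Chair II (vinyl equatorial, methyl equatorial): E = 0.00 kcal/mol.
ΔE = 3.42 − 0.00 = 3.42 kcal/mol; chair II is more stable.

3.42 kcal/mol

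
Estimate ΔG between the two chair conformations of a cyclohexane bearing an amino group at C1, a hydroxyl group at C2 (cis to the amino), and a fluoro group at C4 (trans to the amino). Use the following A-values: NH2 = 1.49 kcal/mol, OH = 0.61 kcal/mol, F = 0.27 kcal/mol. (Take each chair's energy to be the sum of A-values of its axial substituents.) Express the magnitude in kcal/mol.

1.15 kcal/mol

Chair I (amino axial, hydroxyl equatorial, fluoro axial): E = 1.76 kcal/mol.
Chair II (amino equatorial, hydroxyl axial, fluoro equatorial): E = 0.61 kcal/mol.
ΔE = 1.76 − 0.61 = 1.15 kcal/mol; chair II is more stable.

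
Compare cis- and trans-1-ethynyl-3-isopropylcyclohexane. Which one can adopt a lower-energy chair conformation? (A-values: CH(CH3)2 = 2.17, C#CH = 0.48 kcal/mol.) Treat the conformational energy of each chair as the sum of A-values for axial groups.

cis

At 1,3 positions (parity same): cis → (e,e or a,a); trans → (a,e or e,a).
Best chair for cis: E = 0.00 kcal/mol; best chair for trans: E = 0.48 kcal/mol.
The cis isomer is lower by 0.48 kcal/mol.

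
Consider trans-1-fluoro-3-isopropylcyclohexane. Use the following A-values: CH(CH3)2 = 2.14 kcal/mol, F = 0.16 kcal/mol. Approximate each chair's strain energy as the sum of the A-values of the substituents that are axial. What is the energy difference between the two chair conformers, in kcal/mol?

1.98 kcal/mol

C1 and C3 have the same parity, so for the trans isomer the two substituents are one axial and one equatorial in each chair.
Chair I (isopropyl axial, fluoro equatorial): E = 2.14 kcal/mol.
Chair II (isopropyl equatorial, fluoro axial): E = 0.16 kcal/mol.
ΔE = 2.14 − 0.16 = 1.98 kcal/mol; chair II is more stable.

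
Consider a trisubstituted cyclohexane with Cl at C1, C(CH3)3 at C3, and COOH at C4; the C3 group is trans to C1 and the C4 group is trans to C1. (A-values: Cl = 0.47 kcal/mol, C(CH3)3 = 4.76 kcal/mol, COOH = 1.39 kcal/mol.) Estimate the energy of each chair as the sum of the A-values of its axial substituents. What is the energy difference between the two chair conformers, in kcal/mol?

2.90 kcal/mol

Chair I (chloro axial, tert-butyl equatorial, carboxyl axial): E = 1.86 kcal/mol.
Chair II (chloro equatorial, tert-butyl axial, carboxyl equatorial): E = 4.76 kcal/mol.
ΔE = 4.76 − 1.86 = 2.90 kcal/mol; chair I is more stable.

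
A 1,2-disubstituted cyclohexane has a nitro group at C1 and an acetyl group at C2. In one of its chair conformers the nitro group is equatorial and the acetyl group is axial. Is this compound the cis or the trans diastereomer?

C1 and C2 have opposite parity, so their axial bonds point in opposite directions.
With opposite-parity carbons, two substituents on the same face are one axial and one equatorial; opposite faces give both axial or both equatorial.
Here the groups are equatorial/axial → same face → cis.

cis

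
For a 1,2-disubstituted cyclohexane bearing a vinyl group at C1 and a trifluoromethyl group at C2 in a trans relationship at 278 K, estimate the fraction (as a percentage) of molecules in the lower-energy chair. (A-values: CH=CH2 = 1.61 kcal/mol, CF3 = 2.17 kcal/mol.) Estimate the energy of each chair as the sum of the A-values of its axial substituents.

C1 and C2 have opposite parity, so for the trans isomer the two substituents are e,e in one chair and a,a in the other.
Chair I (vinyl axial, trifluoromethyl axial): E = 3.78 kcal/mol; chair II (vinyl equatorial, trifluoromethyl equatorial): E = 0.00 kcal/mol.
ΔG = 3.78 kcal/mol between the two chairs.
K = exp(ΔG/RT) with R = 1.987×10⁻³ kcal mol⁻¹ K⁻¹ and T = 278 K gives K ≈ 937.
Fraction in the lower-energy chair = K/(K+1) = 99.9%.

99.9%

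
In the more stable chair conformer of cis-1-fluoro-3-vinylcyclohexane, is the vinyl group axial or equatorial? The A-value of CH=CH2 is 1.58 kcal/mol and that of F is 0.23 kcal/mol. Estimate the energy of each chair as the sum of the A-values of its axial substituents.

C1 and C3 have the same parity, so for the cis isomer the two substituents are e,e in one chair and a,a in the other.
Chair I (vinyl axial, fluoro axial): E = 1.81 kcal/mol.
Chair II (vinyl equatorial, fluoro equatorial): E = 0.00 kcal/mol.
Chair II is the more stable (lower-energy) conformer, and in that chair the vinyl group is equatorial.

equatorial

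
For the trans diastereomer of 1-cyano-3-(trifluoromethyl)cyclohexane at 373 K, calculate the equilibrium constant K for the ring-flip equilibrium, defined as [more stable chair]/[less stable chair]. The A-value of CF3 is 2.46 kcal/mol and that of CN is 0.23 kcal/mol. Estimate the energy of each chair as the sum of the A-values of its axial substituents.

C1 and C3 have the same parity, so for the trans isomer the two substituents are one axial and one equatorial in each chair.
Chair I (trifluoromethyl axial, cyano equatorial): E = 2.46 kcal/mol; chair II (trifluoromethyl equatorial, cyano axial): E = 0.23 kcal/mol.
ΔG = 2.23 kcal/mol between the two chairs.
K = exp(ΔG/RT) with R = 1.987×10⁻³ kcal mol⁻¹ K⁻¹ and T = 373 K gives K ≈ 20.3.

K ≈ 20.3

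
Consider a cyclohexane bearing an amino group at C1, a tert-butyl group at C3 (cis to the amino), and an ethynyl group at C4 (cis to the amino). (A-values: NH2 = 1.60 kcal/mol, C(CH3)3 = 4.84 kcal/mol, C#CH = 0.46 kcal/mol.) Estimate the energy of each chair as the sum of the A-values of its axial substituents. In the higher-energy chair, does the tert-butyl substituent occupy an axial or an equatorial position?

Chair I (amino axial, tert-butyl axial, ethynyl equatorial): E = 6.44 kcal/mol.
Chair II (amino equatorial, tert-butyl equatorial, ethynyl axial): E = 0.46 kcal/mol.
Chair I is the less stable (higher-energy) conformer, and in that chair the tert-butyl group is axial.

axial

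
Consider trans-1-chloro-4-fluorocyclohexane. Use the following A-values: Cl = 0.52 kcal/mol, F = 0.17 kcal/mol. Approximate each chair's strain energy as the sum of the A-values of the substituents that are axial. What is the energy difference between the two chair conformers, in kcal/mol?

C1 and C4 have opposite parity, so for the trans isomer the two substituents are e,e in one chair and a,a in the other.
Chair I (chloro axial, fluoro axial): E = 0.69 kcal/mol.
Chair II (chloro equatorial, fluoro equatorial): E = 0.00 kcal/mol.
ΔE = 0.69 − 0.00 = 0.69 kcal/mol; chair II is more stable.

0.69 kcal/mol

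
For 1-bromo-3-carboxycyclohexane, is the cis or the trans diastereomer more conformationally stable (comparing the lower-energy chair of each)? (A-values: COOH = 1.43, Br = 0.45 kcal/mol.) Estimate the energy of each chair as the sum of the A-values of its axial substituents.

cis

At 1,3 positions (parity same): cis → (e,e or a,a); trans → (a,e or e,a).
Best chair for cis: E = 0.00 kcal/mol; best chair for trans: E = 0.45 kcal/mol.
The cis isomer is lower by 0.45 kcal/mol.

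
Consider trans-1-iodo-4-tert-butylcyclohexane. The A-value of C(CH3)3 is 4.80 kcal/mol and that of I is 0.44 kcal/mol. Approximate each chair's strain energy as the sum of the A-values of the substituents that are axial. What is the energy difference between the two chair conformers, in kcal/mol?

C1 and C4 have opposite parity, so for the trans isomer the two substituents are e,e in one chair and a,a in the other.
Chair I (tert-butyl axial, iodo axial): E = 5.24 kcal/mol.
Chair II (tert-butyl equatorial, iodo equatorial): E = 0.00 kcal/mol.
ΔE = 5.24 − 0.00 = 5.24 kcal/mol; chair II is more stable.

5.24 kcal/mol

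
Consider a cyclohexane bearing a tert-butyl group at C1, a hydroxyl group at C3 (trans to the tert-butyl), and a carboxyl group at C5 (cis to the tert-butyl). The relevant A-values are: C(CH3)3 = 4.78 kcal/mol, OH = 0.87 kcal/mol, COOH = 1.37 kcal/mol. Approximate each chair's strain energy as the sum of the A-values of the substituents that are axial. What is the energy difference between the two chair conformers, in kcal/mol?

Chair I (tert-butyl axial, hydroxyl equatorial, carboxyl axial): E = 6.15 kcal/mol.
Chair II (tert-butyl equatorial, hydroxyl axial, carboxyl equatorial): E = 0.87 kcal/mol.
ΔE = 6.15 − 0.87 = 5.28 kcal/mol; chair II is more stable.

5.28 kcal/mol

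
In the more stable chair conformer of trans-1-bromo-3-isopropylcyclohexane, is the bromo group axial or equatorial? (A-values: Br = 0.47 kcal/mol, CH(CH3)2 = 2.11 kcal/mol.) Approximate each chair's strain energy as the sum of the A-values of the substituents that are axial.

axial

C1 and C3 have the same parity, so for the trans isomer the two substituents are one axial and one equatorial in each chair.
Chair I (bromo axial, isopropyl equatorial): E = 0.47 kcal/mol.
Chair II (bromo equatorial, isopropyl axial): E = 2.11 kcal/mol.
Chair I is the more stable (lower-energy) conformer, and in that chair the bromo group is axial.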